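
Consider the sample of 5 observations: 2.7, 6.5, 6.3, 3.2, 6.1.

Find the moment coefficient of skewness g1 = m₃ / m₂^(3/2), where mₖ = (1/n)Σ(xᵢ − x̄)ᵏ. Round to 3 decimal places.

x̄ = (2.7 + 6.5 + 6.3 + 3.2 + 6.1) / 5 = 4.9600
deviations (xᵢ − x̄): -2.2600, 1.5400, 1.3400, -1.7600, 1.1400
Σ(xᵢ − x̄)² = 13.6720 ⇒ m₂ = 13.6720/5 = 2.73440
Σ(xᵢ − x̄)³ = -9.4550 ⇒ m₃ = -9.4550/5 = -1.89101
m₂^(3/2) = 2.73440^(1.5) = 4.52161
g1 = m₃ / m₂^(3/2) = -1.89101 / 4.52161 ≈ -0.418

-0.418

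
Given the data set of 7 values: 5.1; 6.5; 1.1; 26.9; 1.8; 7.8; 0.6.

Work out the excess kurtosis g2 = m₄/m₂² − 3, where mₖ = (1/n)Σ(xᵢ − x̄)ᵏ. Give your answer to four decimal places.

1.3446

x̄ = 7.1143
Σ(xᵢ − x̄)² = 503.2286 ⇒ m₂ = 71.88980
Σ(xᵢ − x̄)⁴ = 157175.8857 ⇒ m₄ = 22453.69796
m₂² = 5168.14276
g2 = m₄/m₂² − 3 = 4.34464 − 3 ≈ 1.3446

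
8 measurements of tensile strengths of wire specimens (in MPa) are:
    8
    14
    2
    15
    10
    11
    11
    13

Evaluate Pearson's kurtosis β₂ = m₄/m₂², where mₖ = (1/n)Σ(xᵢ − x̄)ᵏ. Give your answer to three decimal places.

3.366

x̄ = 10.5000
Σ(xᵢ − x̄)² = 118.0000 ⇒ m₂ = 14.75000
Σ(xᵢ − x̄)⁴ = 5858.5000 ⇒ m₄ = 732.31250
m₂² = 217.56250
β₂ = m₄/m₂² = 732.31250 / 217.56250 ≈ 3.366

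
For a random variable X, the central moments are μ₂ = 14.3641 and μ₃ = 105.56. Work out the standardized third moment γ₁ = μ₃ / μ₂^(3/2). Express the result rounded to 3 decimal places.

σ = √μ₂ = √14.3641 = 3.79000
σ³ = μ₂^(3/2) = 54.43994
γ₁ = μ₃/σ³ = 105.56 / 54.43994 ≈ 1.939

1.939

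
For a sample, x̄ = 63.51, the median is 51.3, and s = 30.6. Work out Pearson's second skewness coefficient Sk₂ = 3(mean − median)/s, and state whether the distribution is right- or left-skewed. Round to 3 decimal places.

Sk₂ = 3(63.51 − 51.3) / 30.6 = 3 × 12.2100 / 30.6
    = 36.6300 / 30.6 ≈ 1.197
Sk₂ > 0 ⇒ mean > median ⇒ right-skewed (positive skew).

1.197, right-skewed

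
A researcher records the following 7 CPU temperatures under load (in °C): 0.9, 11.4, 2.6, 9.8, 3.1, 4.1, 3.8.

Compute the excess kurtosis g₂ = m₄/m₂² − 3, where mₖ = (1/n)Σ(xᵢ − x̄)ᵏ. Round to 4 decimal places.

-1.0032

x̄ = 5.1000
Σ(xᵢ − x̄)² = 92.3600 ⇒ m₂ = 13.19429
Σ(xᵢ − x̄)⁴ = 2433.3524 ⇒ m₄ = 347.62177
m₂² = 174.08918
g₂ = m₄/m₂² − 3 = 1.99680 − 3 ≈ -1.0032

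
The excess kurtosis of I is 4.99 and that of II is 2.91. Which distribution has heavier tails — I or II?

I

Higher excess kurtosis ⇒ heavier tails relative to the normal distribution.
4.99 vs 2.91: the larger is 4.99, so I has heavier tails.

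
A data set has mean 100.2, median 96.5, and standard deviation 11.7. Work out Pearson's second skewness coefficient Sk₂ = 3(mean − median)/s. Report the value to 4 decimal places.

Sk₂ = 3(100.2 − 96.5) / 11.7 = 3 × 3.7000 / 11.7
    = 11.1000 / 11.7 ≈ 0.9487

0.9487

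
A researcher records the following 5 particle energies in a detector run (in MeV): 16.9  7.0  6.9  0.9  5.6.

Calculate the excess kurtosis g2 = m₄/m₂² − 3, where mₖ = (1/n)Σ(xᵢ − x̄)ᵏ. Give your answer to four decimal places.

x̄ = 7.4600
Σ(xᵢ − x̄)² = 136.1320 ⇒ m₂ = 27.22640
Σ(xᵢ − x̄)⁴ = 9805.2364 ⇒ m₄ = 1961.04728
m₂² = 741.27686
g2 = m₄/m₂² − 3 = 2.64550 − 3 ≈ -0.3545

-0.3545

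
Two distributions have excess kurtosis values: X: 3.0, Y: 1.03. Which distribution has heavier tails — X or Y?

Higher excess kurtosis ⇒ heavier tails relative to the normal distribution.
3.0 vs 1.03: the larger is 3.0, so X has heavier tails.

X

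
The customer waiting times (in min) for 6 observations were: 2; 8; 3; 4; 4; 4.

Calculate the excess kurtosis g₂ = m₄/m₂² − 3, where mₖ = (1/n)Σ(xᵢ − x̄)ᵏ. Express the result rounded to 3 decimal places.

x̄ = 4.1667
Σ(xᵢ − x̄)² = 20.8333 ⇒ m₂ = 3.47222
Σ(xᵢ − x̄)⁴ = 239.8194 ⇒ m₄ = 39.96991
m₂² = 12.05633
g₂ = m₄/m₂² − 3 = 3.31526 − 3 ≈ 0.315

0.315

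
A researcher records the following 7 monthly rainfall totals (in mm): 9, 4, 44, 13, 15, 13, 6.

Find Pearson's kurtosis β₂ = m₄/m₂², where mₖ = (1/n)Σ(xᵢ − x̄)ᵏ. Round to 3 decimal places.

4.400

x̄ = 14.8571
Σ(xᵢ − x̄)² = 1086.8571 ⇒ m₂ = 155.26531
Σ(xᵢ − x̄)⁴ = 742570.9504 ⇒ m₄ = 106081.56435
m₂² = 24107.31529
β₂ = m₄/m₂² = 106081.56435 / 24107.31529 ≈ 4.400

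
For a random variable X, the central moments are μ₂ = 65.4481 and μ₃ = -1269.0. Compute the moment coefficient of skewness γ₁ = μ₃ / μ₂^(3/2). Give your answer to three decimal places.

-2.397

σ = √μ₂ = √65.4481 = 8.09000
σ³ = μ₂^(3/2) = 529.47513
γ₁ = μ₃/σ³ = -1269.0 / 529.47513 ≈ -2.397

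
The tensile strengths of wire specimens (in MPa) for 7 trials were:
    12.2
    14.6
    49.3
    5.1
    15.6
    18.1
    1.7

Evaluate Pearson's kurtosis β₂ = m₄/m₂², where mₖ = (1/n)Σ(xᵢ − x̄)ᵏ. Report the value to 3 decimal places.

x̄ = 16.6571
Σ(xᵢ − x̄)² = 1450.1371 ⇒ m₂ = 207.16245
Σ(xᵢ − x̄)⁴ = 1203717.1984 ⇒ m₄ = 171959.59978
m₂² = 42916.28027
β₂ = m₄/m₂² = 171959.59978 / 42916.28027 ≈ 4.007

4.007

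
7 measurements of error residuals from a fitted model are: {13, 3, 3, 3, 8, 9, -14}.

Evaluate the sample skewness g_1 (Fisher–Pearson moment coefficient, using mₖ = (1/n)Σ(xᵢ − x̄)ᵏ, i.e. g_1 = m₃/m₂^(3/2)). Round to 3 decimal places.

x̄ = (13 + 3 + 3 + 3 + 8 + 9 - 14) / 7 = 3.5714
deviations (xᵢ − x̄): 9.4286, -0.5714, -0.5714, -0.5714, 4.4286, 5.4286, -17.5714
Σ(xᵢ − x̄)² = 447.7143 ⇒ m₂ = 447.7143/7 = 63.95918
Σ(xᵢ − x̄)³ = -4340.8163 ⇒ m₃ = -4340.8163/7 = -620.11662
m₂^(3/2) = 63.95918^(1.5) = 511.51028
g_1 = m₃ / m₂^(3/2) = -620.11662 / 511.51028 ≈ -1.212

-1.212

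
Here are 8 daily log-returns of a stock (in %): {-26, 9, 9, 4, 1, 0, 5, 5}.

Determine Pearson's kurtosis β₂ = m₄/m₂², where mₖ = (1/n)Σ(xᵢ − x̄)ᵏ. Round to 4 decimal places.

5.2582

x̄ = 0.8750
Σ(xᵢ − x̄)² = 898.8750 ⇒ m₂ = 112.35938
Σ(xᵢ − x̄)⁴ = 531058.7754 ⇒ m₄ = 66382.34692
m₂² = 12624.62915
β₂ = m₄/m₂² = 66382.34692 / 12624.62915 ≈ 5.2582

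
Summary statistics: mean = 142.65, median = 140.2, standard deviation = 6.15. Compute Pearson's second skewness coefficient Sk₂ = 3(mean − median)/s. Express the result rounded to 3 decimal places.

Sk₂ = 3(142.65 − 140.2) / 6.15 = 3 × 2.4500 / 6.15
    = 7.3500 / 6.15 ≈ 1.195

1.195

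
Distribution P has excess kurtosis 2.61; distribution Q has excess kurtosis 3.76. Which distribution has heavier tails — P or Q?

Q

Higher excess kurtosis ⇒ heavier tails relative to the normal distribution.
2.61 vs 3.76: the larger is 3.76, so Q has heavier tails.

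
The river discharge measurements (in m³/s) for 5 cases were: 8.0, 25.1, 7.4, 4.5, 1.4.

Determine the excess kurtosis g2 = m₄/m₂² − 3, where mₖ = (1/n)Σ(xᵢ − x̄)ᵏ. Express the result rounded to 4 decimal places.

x̄ = 9.2800
Σ(xᵢ − x̄)² = 340.3880 ⇒ m₂ = 68.07760
Σ(xᵢ − x̄)⁴ = 67029.2144 ⇒ m₄ = 13405.84289
m₂² = 4634.55962
g2 = m₄/m₂² − 3 = 2.89258 − 3 ≈ -0.1074

-0.1074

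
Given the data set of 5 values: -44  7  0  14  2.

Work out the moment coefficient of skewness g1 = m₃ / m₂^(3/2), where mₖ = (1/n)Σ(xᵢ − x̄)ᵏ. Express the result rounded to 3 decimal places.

-1.288

x̄ = (-44 + 7 + 0 + 14 + 2) / 5 = -4.2000
deviations (xᵢ − x̄): -39.8000, 11.2000, 4.2000, 18.2000, 6.2000
Σ(xᵢ − x̄)² = 2096.8000 ⇒ m₂ = 2096.8000/5 = 419.36000
Σ(xᵢ − x̄)³ = -55298.8800 ⇒ m₃ = -55298.8800/5 = -11059.77600
m₂^(3/2) = 419.36000^(1.5) = 8587.77199
g1 = m₃ / m₂^(3/2) = -11059.77600 / 8587.77199 ≈ -1.288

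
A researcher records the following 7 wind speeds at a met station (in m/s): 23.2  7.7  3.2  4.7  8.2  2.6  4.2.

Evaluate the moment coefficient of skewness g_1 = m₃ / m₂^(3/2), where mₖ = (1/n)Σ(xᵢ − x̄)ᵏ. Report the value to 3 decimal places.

1.685

x̄ = (23.2 + 7.7 + 3.2 + 4.7 + 8.2 + 2.6 + 4.2) / 7 = 7.6857
deviations (xᵢ − x̄): 15.5143, 0.0143, -4.4857, -2.9857, 0.5143, -5.0857, -3.4857
Σ(xᵢ − x̄)² = 308.0086 ⇒ m₂ = 308.0086/7 = 44.00122
Σ(xᵢ − x̄)³ = 3443.5494 ⇒ m₃ = 3443.5494/7 = 491.93563
m₂^(3/2) = 44.00122^(1.5) = 291.87517
g_1 = m₃ / m₂^(3/2) = 491.93563 / 291.87517 ≈ 1.685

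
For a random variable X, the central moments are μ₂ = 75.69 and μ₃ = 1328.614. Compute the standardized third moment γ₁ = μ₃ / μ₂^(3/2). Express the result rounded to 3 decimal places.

2.018

σ = √μ₂ = √75.69 = 8.70000
σ³ = μ₂^(3/2) = 658.50300
γ₁ = μ₃/σ³ = 1328.614 / 658.50300 ≈ 2.018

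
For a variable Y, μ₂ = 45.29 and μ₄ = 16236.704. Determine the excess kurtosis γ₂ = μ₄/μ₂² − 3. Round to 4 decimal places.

μ₂² = 45.29² = 2051.18410
μ₄/μ₂² = 16236.704 / 2051.18410 = 7.91577
γ₂ = 7.91577 − 3 ≈ 4.9158

4.9158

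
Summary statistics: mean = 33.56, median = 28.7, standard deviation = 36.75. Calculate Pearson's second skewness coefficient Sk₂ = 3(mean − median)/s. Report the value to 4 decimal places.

Sk₂ = 3(33.56 − 28.7) / 36.75 = 3 × 4.8600 / 36.75
    = 14.5800 / 36.75 ≈ 0.3967

0.3967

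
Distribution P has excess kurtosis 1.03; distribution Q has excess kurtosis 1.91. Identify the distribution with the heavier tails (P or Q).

Higher excess kurtosis ⇒ heavier tails relative to the normal distribution.
1.03 vs 1.91: the larger is 1.91, so Q has heavier tails.

Q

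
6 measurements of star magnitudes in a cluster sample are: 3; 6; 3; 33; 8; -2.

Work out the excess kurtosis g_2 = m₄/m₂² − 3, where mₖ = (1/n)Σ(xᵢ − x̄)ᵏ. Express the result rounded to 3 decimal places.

0.715

x̄ = 8.5000
Σ(xᵢ − x̄)² = 777.5000 ⇒ m₂ = 129.58333
Σ(xᵢ − x̄)⁴ = 374324.3750 ⇒ m₄ = 62387.39583
m₂² = 16791.84028
g_2 = m₄/m₂² − 3 = 3.71534 − 3 ≈ 0.715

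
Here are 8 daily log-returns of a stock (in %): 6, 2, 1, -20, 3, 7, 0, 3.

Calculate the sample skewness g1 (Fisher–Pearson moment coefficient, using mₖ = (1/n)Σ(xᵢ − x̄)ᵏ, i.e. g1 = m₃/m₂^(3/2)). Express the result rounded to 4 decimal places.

-1.9195

x̄ = (6 + 2 + 1 - 20 + 3 + 7 + 0 + 3) / 8 = 0.2500
deviations (xᵢ − x̄): 5.7500, 1.7500, 0.7500, -20.2500, 2.7500, 6.7500, -0.2500, 2.7500
Σ(xᵢ − x̄)² = 507.5000 ⇒ m₂ = 507.5000/8 = 63.43750
Σ(xᵢ − x̄)³ = -7758.7500 ⇒ m₃ = -7758.7500/8 = -969.84375
m₂^(3/2) = 63.43750^(1.5) = 505.26485
g1 = m₃ / m₂^(3/2) = -969.84375 / 505.26485 ≈ -1.9195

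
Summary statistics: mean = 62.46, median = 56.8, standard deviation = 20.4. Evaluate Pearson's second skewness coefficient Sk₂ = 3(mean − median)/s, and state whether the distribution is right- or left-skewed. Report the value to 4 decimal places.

Sk₂ = 3(62.46 − 56.8) / 20.4 = 3 × 5.6600 / 20.4
    = 16.9800 / 20.4 ≈ 0.8324
Sk₂ > 0 ⇒ mean > median ⇒ right-skewed (positive skew).

0.8324, right-skewed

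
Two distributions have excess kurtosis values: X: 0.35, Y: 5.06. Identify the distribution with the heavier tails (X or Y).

Higher excess kurtosis ⇒ heavier tails relative to the normal distribution.
0.35 vs 5.06: the larger is 5.06, so Y has heavier tails.

Y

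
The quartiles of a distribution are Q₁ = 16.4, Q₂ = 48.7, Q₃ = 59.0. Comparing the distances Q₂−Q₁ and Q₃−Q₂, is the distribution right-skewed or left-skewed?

Q₂ − Q₁ = 32.3;  Q₃ − Q₂ = 10.3
Q₂ − Q₁ > Q₃ − Q₂ ⇒ the lower half is more spread out ⇒ left-skewed.

left-skewed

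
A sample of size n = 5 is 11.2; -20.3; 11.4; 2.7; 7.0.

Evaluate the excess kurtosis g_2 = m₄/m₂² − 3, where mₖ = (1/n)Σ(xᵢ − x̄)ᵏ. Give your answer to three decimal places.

x̄ = 2.4000
Σ(xᵢ − x̄)² = 694.9800 ⇒ m₂ = 138.99600
Σ(xᵢ − x̄)⁴ = 278529.4914 ⇒ m₄ = 55705.89828
m₂² = 19319.88802
g_2 = m₄/m₂² − 3 = 2.88334 − 3 ≈ -0.117

-0.117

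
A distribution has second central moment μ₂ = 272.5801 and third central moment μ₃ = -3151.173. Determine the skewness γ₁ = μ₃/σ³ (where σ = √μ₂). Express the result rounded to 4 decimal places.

-0.7002

σ = √μ₂ = √272.5801 = 16.51000
σ³ = μ₂^(3/2) = 4500.29745
γ₁ = μ₃/σ³ = -3151.173 / 4500.29745 ≈ -0.7002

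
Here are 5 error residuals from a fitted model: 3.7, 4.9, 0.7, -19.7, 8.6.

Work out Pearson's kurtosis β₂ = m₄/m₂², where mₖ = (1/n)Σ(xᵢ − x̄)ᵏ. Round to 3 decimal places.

x̄ = -0.3600
Σ(xᵢ − x̄)² = 499.5920 ⇒ m₂ = 99.91840
Σ(xᵢ − x̄)⁴ = 147386.2330 ⇒ m₄ = 29477.24660
m₂² = 9983.68666
β₂ = m₄/m₂² = 29477.24660 / 9983.68666 ≈ 2.953

2.953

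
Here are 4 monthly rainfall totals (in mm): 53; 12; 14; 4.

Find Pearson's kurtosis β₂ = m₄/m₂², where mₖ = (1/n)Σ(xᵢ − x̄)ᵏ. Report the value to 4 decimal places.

2.2452

x̄ = 20.7500
Σ(xᵢ − x̄)² = 1442.7500 ⇒ m₂ = 360.68750
Σ(xᵢ − x̄)⁴ = 1168383.0781 ⇒ m₄ = 292095.76953
m₂² = 130095.47266
β₂ = m₄/m₂² = 292095.76953 / 130095.47266 ≈ 2.2452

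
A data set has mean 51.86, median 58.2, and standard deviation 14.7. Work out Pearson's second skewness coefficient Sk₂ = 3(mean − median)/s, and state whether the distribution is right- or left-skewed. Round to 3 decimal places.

Sk₂ = 3(51.86 − 58.2) / 14.7 = 3 × -6.3400 / 14.7
    = -19.0200 / 14.7 ≈ -1.294
Sk₂ < 0 ⇒ mean < median ⇒ left-skewed (negative skew).

-1.294, left-skewed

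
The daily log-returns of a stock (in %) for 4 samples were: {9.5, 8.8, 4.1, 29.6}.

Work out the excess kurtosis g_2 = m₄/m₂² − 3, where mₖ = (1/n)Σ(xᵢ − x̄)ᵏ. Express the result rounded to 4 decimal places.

-0.7652

x̄ = 13.0000
Σ(xᵢ − x̄)² = 384.6600 ⇒ m₂ = 96.16500
Σ(xᵢ − x̄)⁴ = 82668.7698 ⇒ m₄ = 20667.19245
m₂² = 9247.70723
g_2 = m₄/m₂² − 3 = 2.23485 − 3 ≈ -0.7652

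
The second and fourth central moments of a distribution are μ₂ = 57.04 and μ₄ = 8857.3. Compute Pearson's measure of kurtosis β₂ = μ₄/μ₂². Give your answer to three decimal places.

2.722

μ₂² = 57.04² = 3253.56160
μ₄/μ₂² = 8857.3 / 3253.56160 = 2.72234
β₂ ≈ 2.722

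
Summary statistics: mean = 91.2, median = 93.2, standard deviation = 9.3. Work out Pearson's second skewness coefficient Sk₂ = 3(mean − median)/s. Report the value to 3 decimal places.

-0.645

Sk₂ = 3(91.2 − 93.2) / 9.3 = 3 × -2.0000 / 9.3
    = -6.0000 / 9.3 ≈ -0.645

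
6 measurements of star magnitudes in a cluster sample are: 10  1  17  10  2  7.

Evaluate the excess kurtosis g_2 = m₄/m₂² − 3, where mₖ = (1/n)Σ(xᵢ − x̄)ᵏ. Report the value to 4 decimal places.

x̄ = 7.8333
Σ(xᵢ − x̄)² = 174.8333 ⇒ m₂ = 29.13889
Σ(xᵢ − x̄)⁴ = 10443.4861 ⇒ m₄ = 1740.58102
m₂² = 849.07485
g_2 = m₄/m₂² − 3 = 2.04997 − 3 ≈ -0.9500

-0.9500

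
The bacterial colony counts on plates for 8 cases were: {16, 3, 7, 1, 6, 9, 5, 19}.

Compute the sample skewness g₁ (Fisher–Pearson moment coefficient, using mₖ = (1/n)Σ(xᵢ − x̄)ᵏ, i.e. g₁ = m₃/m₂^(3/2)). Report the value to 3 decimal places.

0.710

x̄ = (16 + 3 + 7 + 1 + 6 + 9 + 5 + 19) / 8 = 8.2500
deviations (xᵢ − x̄): 7.7500, -5.2500, -1.2500, -7.2500, -2.2500, 0.7500, -3.2500, 10.7500
Σ(xᵢ − x̄)² = 273.5000 ⇒ m₂ = 273.5000/8 = 34.18750
Σ(xᵢ − x̄)³ = 1134.7500 ⇒ m₃ = 1134.7500/8 = 141.84375
m₂^(3/2) = 34.18750^(1.5) = 199.89458
g₁ = m₃ / m₂^(3/2) = 141.84375 / 199.89458 ≈ 0.710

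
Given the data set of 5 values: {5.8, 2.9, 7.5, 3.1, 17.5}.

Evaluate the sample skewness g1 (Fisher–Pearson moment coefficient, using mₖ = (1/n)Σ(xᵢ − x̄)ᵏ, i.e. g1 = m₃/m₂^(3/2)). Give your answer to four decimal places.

1.1375

x̄ = (5.8 + 2.9 + 7.5 + 3.1 + 17.5) / 5 = 7.3600
deviations (xᵢ − x̄): -1.5600, -4.4600, 0.1400, -4.2600, 10.1400
Σ(xᵢ − x̄)² = 143.3120 ⇒ m₂ = 143.3120/5 = 28.66240
Σ(xᵢ − x̄)³ = 872.7718 ⇒ m₃ = 872.7718/5 = 174.55435
m₂^(3/2) = 28.66240^(1.5) = 153.45068
g1 = m₃ / m₂^(3/2) = 174.55435 / 153.45068 ≈ 1.1375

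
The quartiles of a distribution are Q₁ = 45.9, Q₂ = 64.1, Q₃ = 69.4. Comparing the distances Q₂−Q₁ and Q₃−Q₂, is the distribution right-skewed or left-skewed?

left-skewed

Q₂ − Q₁ = 18.2;  Q₃ − Q₂ = 5.3
Q₂ − Q₁ > Q₃ − Q₂ ⇒ the lower half is more spread out ⇒ left-skewed.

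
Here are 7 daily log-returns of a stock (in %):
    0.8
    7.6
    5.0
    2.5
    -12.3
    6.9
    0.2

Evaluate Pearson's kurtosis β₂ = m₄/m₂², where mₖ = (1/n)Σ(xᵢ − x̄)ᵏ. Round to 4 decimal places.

3.6751

x̄ = 1.5286
Σ(xᵢ − x̄)² = 272.2343 ⇒ m₂ = 38.89061
Σ(xᵢ − x̄)⁴ = 38909.4659 ⇒ m₄ = 5558.49513
m₂² = 1512.47972
β₂ = m₄/m₂² = 5558.49513 / 1512.47972 ≈ 3.6751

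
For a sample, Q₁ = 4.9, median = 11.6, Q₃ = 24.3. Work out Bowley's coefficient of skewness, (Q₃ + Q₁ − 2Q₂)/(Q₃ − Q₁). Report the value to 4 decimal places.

numerator: Q₃ + Q₁ − 2Q₂ = 24.3 + 4.9 − 2×11.6 = 6.0000
denominator: Q₃ − Q₁ = 24.3 − 4.9 = 19.4000
Bowley skewness = 6.0000 / 19.4000 ≈ 0.3093

0.3093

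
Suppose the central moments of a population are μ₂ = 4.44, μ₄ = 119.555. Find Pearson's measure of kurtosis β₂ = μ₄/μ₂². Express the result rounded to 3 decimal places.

μ₂² = 4.44² = 19.71360
μ₄/μ₂² = 119.555 / 19.71360 = 6.06460
β₂ ≈ 6.065

6.065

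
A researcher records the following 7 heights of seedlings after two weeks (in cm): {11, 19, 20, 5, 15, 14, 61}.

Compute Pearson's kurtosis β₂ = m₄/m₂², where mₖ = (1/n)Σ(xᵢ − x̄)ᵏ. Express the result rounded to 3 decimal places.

x̄ = 20.7143
Σ(xᵢ − x̄)² = 2045.4286 ⇒ m₂ = 292.20408
Σ(xᵢ − x̄)⁴ = 2706921.6968 ⇒ m₄ = 386703.09954
m₂² = 85383.22532
β₂ = m₄/m₂² = 386703.09954 / 85383.22532 ≈ 4.529

4.529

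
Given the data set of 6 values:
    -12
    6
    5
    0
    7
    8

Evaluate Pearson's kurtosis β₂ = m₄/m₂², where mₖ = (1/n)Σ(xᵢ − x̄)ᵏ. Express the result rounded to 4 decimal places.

x̄ = 2.3333
Σ(xᵢ − x̄)² = 285.3333 ⇒ m₂ = 47.55556
Σ(xᵢ − x̄)⁴ = 43973.7778 ⇒ m₄ = 7328.96296
m₂² = 2261.53086
β₂ = m₄/m₂² = 7328.96296 / 2261.53086 ≈ 3.2407

3.2407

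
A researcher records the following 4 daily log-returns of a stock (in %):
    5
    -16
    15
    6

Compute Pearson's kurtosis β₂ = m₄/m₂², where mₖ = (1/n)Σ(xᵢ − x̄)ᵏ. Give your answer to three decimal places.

2.121

x̄ = 2.5000
Σ(xᵢ − x̄)² = 517.0000 ⇒ m₂ = 129.25000
Σ(xᵢ − x̄)⁴ = 141738.2500 ⇒ m₄ = 35434.56250
m₂² = 16705.56250
β₂ = m₄/m₂² = 35434.56250 / 16705.56250 ≈ 2.121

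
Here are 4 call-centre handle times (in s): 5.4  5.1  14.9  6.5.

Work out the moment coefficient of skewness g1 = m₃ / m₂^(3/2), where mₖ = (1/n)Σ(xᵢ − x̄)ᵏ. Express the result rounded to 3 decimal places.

1.099

x̄ = (5.4 + 5.1 + 14.9 + 6.5) / 4 = 7.9750
deviations (xᵢ − x̄): -2.5750, -2.8750, 6.9250, -1.4750
Σ(xᵢ − x̄)² = 65.0275 ⇒ m₂ = 65.0275/4 = 16.25688
Σ(xᵢ − x̄)³ = 288.0461 ⇒ m₃ = 288.0461/4 = 72.01153
m₂^(3/2) = 16.25688^(1.5) = 65.54742
g1 = m₃ / m₂^(3/2) = 72.01153 / 65.54742 ≈ 1.099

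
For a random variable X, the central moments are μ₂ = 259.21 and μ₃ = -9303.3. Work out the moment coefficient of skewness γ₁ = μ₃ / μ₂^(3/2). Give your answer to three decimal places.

-2.229

σ = √μ₂ = √259.21 = 16.10000
σ³ = μ₂^(3/2) = 4173.28100
γ₁ = μ₃/σ³ = -9303.3 / 4173.28100 ≈ -2.229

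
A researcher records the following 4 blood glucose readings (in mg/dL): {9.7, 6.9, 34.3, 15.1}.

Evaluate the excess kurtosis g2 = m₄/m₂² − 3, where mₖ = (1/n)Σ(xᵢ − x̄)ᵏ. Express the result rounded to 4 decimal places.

-0.8755

x̄ = 16.5000
Σ(xᵢ − x̄)² = 457.2000 ⇒ m₂ = 114.30000
Σ(xᵢ − x̄)⁴ = 111023.0304 ⇒ m₄ = 27755.75760
m₂² = 13064.49000
g2 = m₄/m₂² − 3 = 2.12452 − 3 ≈ -0.8755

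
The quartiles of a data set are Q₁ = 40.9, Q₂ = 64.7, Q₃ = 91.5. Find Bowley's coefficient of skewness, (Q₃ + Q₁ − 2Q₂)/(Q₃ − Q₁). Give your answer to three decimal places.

0.059

numerator: Q₃ + Q₁ − 2Q₂ = 91.5 + 40.9 − 2×64.7 = 3.0000
denominator: Q₃ − Q₁ = 91.5 − 40.9 = 50.6000
Bowley skewness = 3.0000 / 50.6000 ≈ 0.059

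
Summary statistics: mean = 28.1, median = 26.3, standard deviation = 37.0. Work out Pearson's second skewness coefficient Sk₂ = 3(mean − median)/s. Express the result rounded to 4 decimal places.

0.1459

Sk₂ = 3(28.1 − 26.3) / 37.0 = 3 × 1.8000 / 37.0
    = 5.4000 / 37.0 ≈ 0.1459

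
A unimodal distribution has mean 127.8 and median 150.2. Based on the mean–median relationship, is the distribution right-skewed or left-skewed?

left-skewed

mean − median = 127.8 − 150.2 = -22.4
mean < median ⇒ the longer tail is on the left ⇒ left-skewed (negatively skewed).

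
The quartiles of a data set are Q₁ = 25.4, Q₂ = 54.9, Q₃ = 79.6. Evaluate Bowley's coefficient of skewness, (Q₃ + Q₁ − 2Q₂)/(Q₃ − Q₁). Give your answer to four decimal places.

numerator: Q₃ + Q₁ − 2Q₂ = 79.6 + 25.4 − 2×54.9 = -4.8000
denominator: Q₃ − Q₁ = 79.6 − 25.4 = 54.2000
Bowley skewness = -4.8000 / 54.2000 ≈ -0.0886

-0.0886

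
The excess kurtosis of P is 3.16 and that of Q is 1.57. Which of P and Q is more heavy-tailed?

P

Higher excess kurtosis ⇒ heavier tails relative to the normal distribution.
3.16 vs 1.57: the larger is 3.16, so P has heavier tails.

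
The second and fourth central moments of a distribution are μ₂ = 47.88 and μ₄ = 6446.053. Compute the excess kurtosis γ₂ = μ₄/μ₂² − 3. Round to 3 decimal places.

μ₂² = 47.88² = 2292.49440
μ₄/μ₂² = 6446.053 / 2292.49440 = 2.81181
γ₂ = 2.81181 − 3 ≈ -0.188

-0.188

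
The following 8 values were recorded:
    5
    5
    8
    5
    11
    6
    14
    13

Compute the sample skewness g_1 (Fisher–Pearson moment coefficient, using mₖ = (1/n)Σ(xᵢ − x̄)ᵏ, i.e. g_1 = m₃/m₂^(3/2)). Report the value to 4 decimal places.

0.4710

x̄ = (5 + 5 + 8 + 5 + 11 + 6 + 14 + 13) / 8 = 8.3750
deviations (xᵢ − x̄): -3.3750, -3.3750, -0.3750, -3.3750, 2.6250, -2.3750, 5.6250, 4.6250
Σ(xᵢ − x̄)² = 99.8750 ⇒ m₂ = 99.8750/8 = 12.48438
Σ(xᵢ − x̄)³ = 166.2188 ⇒ m₃ = 166.2188/8 = 20.77734
m₂^(3/2) = 12.48438^(1.5) = 44.11134
g_1 = m₃ / m₂^(3/2) = 20.77734 / 44.11134 ≈ 0.4710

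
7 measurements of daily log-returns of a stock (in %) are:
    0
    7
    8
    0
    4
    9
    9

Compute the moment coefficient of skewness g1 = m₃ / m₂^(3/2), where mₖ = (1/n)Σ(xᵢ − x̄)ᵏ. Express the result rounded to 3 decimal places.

-0.482

x̄ = (0 + 7 + 8 + 0 + 4 + 9 + 9) / 7 = 5.2857
deviations (xᵢ − x̄): -5.2857, 1.7143, 2.7143, -5.2857, -1.2857, 3.7143, 3.7143
Σ(xᵢ − x̄)² = 95.4286 ⇒ m₂ = 95.4286/7 = 13.63265
Σ(xᵢ − x̄)³ = -169.9592 ⇒ m₃ = -169.9592/7 = -24.27988
m₂^(3/2) = 13.63265^(1.5) = 50.33506
g1 = m₃ / m₂^(3/2) = -24.27988 / 50.33506 ≈ -0.482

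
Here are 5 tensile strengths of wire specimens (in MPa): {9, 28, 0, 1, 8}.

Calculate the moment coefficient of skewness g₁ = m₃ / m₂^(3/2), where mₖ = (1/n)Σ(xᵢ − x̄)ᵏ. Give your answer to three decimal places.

1.041

x̄ = (9 + 28 + 0 + 1 + 8) / 5 = 9.2000
deviations (xᵢ − x̄): -0.2000, 18.8000, -9.2000, -8.2000, -1.2000
Σ(xᵢ − x̄)² = 506.8000 ⇒ m₂ = 506.8000/5 = 101.36000
Σ(xᵢ − x̄)³ = 5312.8800 ⇒ m₃ = 5312.8800/5 = 1062.57600
m₂^(3/2) = 101.36000^(1.5) = 1020.46920
g₁ = m₃ / m₂^(3/2) = 1062.57600 / 1020.46920 ≈ 1.041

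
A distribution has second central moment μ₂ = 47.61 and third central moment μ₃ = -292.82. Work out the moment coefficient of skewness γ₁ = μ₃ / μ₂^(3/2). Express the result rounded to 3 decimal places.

σ = √μ₂ = √47.61 = 6.90000
σ³ = μ₂^(3/2) = 328.50900
γ₁ = μ₃/σ³ = -292.82 / 328.50900 ≈ -0.891

-0.891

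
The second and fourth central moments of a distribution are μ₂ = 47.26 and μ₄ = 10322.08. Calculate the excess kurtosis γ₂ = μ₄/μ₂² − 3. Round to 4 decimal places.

1.6215

μ₂² = 47.26² = 2233.50760
μ₄/μ₂² = 10322.08 / 2233.50760 = 4.62147
γ₂ = 4.62147 − 3 ≈ 1.6215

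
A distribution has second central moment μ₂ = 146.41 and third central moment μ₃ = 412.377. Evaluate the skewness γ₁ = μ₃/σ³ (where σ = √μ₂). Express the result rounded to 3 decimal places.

σ = √μ₂ = √146.41 = 12.10000
σ³ = μ₂^(3/2) = 1771.56100
γ₁ = μ₃/σ³ = 412.377 / 1771.56100 ≈ 0.233

0.233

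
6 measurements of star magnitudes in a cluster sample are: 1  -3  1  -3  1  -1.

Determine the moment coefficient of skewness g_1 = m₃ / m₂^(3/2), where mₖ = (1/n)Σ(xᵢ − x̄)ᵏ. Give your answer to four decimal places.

-0.3330

x̄ = (1 - 3 + 1 - 3 + 1 - 1) / 6 = -0.6667
deviations (xᵢ − x̄): 1.6667, -2.3333, 1.6667, -2.3333, 1.6667, -0.3333
Σ(xᵢ − x̄)² = 19.3333 ⇒ m₂ = 19.3333/6 = 3.22222
Σ(xᵢ − x̄)³ = -11.5556 ⇒ m₃ = -11.5556/6 = -1.92593
m₂^(3/2) = 3.22222^(1.5) = 5.78407
g_1 = m₃ / m₂^(3/2) = -1.92593 / 5.78407 ≈ -0.3330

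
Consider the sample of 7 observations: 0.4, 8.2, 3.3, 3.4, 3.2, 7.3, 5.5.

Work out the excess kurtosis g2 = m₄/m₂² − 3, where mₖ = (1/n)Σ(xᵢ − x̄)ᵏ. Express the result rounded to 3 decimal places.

-1.022

x̄ = 4.4714
Σ(xᵢ − x̄)² = 43.6743 ⇒ m₂ = 6.23918
Σ(xᵢ − x̄)⁴ = 539.0002 ⇒ m₄ = 77.00002
m₂² = 38.92741
g2 = m₄/m₂² − 3 = 1.97804 − 3 ≈ -1.022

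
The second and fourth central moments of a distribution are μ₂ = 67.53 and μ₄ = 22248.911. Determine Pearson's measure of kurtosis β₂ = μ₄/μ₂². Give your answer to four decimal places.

μ₂² = 67.53² = 4560.30090
μ₄/μ₂² = 22248.911 / 4560.30090 = 4.87883
β₂ ≈ 4.8788

4.8788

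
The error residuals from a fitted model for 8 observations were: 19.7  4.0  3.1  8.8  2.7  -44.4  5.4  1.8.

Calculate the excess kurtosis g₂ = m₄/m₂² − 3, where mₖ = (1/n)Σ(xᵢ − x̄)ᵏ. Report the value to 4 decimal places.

x̄ = 0.1375
Σ(xᵢ − x̄)² = 2502.0388 ⇒ m₂ = 312.75484
Σ(xᵢ − x̄)⁴ = 4087825.8072 ⇒ m₄ = 510978.22591
m₂² = 97815.59229
g₂ = m₄/m₂² − 3 = 5.22389 − 3 ≈ 2.2239

2.2239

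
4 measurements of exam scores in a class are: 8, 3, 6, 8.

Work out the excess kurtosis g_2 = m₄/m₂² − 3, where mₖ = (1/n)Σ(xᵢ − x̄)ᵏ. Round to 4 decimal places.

-1.1419

x̄ = 6.2500
Σ(xᵢ − x̄)² = 16.7500 ⇒ m₂ = 4.18750
Σ(xᵢ − x̄)⁴ = 130.3281 ⇒ m₄ = 32.58203
m₂² = 17.53516
g_2 = m₄/m₂² − 3 = 1.85810 − 3 ≈ -1.1419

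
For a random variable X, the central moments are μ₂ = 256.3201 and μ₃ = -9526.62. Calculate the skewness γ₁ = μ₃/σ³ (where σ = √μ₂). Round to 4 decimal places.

σ = √μ₂ = √256.3201 = 16.01000
σ³ = μ₂^(3/2) = 4103.68480
γ₁ = μ₃/σ³ = -9526.62 / 4103.68480 ≈ -2.3215

-2.3215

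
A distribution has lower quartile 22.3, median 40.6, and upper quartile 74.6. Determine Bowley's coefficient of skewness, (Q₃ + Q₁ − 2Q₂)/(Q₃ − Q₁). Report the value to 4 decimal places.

0.3002

numerator: Q₃ + Q₁ − 2Q₂ = 74.6 + 22.3 − 2×40.6 = 15.7000
denominator: Q₃ − Q₁ = 74.6 − 22.3 = 52.3000
Bowley skewness = 15.7000 / 52.3000 ≈ 0.3002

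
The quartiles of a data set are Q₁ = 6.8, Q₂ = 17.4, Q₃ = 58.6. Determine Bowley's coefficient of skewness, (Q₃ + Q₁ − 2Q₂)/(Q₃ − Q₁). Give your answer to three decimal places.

numerator: Q₃ + Q₁ − 2Q₂ = 58.6 + 6.8 − 2×17.4 = 30.6000
denominator: Q₃ − Q₁ = 58.6 − 6.8 = 51.8000
Bowley skewness = 30.6000 / 51.8000 ≈ 0.591

0.591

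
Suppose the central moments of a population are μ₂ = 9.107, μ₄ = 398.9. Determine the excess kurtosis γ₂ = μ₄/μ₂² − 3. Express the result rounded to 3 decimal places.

1.810

μ₂² = 9.107² = 82.93745
μ₄/μ₂² = 398.9 / 82.93745 = 4.80965
γ₂ = 4.80965 − 3 ≈ 1.810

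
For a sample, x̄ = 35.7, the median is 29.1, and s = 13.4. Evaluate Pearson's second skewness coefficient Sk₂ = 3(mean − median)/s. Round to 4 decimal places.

1.4776

Sk₂ = 3(35.7 − 29.1) / 13.4 = 3 × 6.6000 / 13.4
    = 19.8000 / 13.4 ≈ 1.4776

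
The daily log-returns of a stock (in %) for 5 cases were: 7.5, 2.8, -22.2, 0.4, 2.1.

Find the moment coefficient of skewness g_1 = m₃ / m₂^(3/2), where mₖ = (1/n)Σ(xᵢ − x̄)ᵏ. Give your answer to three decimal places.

x̄ = (7.5 + 2.8 - 22.2 + 0.4 + 2.1) / 5 = -1.8800
deviations (xᵢ − x̄): 9.3800, 4.6800, -20.3200, 2.2800, 3.9800
Σ(xᵢ − x̄)² = 543.8280 ⇒ m₂ = 543.8280/5 = 108.76560
Σ(xᵢ − x̄)³ = -7387.4827 ⇒ m₃ = -7387.4827/5 = -1477.49654
m₂^(3/2) = 108.76560^(1.5) = 1134.32457
g_1 = m₃ / m₂^(3/2) = -1477.49654 / 1134.32457 ≈ -1.303

-1.303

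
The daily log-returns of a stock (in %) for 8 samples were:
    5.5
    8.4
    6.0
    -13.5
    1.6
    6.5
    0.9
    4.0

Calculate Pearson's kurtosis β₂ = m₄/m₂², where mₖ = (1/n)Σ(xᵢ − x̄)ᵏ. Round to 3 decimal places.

x̄ = 2.4250
Σ(xᵢ − x̄)² = 333.6350 ⇒ m₂ = 41.70438
Σ(xᵢ − x̄)⁴ = 66130.8729 ⇒ m₄ = 8266.35912
m₂² = 1739.25489
β₂ = m₄/m₂² = 8266.35912 / 1739.25489 ≈ 4.753

4.753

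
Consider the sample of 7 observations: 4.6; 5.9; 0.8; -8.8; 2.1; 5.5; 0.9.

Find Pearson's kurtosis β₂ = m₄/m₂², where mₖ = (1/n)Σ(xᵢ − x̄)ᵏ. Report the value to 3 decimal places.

3.698

x̄ = 1.5714
Σ(xᵢ − x̄)² = 152.2343 ⇒ m₂ = 21.74776
Σ(xᵢ − x̄)⁴ = 12244.5799 ⇒ m₄ = 1749.22570
m₂² = 472.96485
β₂ = m₄/m₂² = 1749.22570 / 472.96485 ≈ 3.698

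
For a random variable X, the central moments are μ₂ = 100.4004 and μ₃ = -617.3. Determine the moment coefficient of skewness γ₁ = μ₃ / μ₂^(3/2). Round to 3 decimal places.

-0.614

σ = √μ₂ = √100.4004 = 10.02000
σ³ = μ₂^(3/2) = 1006.01201
γ₁ = μ₃/σ³ = -617.3 / 1006.01201 ≈ -0.614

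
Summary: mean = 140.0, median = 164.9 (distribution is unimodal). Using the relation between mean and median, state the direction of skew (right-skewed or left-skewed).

left-skewed

mean − median = 140.0 − 164.9 = -24.9
mean < median ⇒ the longer tail is on the left ⇒ left-skewed (negatively skewed).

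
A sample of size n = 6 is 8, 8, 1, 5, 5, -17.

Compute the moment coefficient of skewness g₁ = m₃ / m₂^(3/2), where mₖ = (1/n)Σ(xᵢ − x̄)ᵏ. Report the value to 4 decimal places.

x̄ = (8 + 8 + 1 + 5 + 5 - 17) / 6 = 1.6667
deviations (xᵢ − x̄): 6.3333, 6.3333, -0.6667, 3.3333, 3.3333, -18.6667
Σ(xᵢ − x̄)² = 451.3333 ⇒ m₂ = 451.3333/6 = 75.22222
Σ(xᵢ − x̄)³ = -5922.4444 ⇒ m₃ = -5922.4444/6 = -987.07407
m₂^(3/2) = 75.22222^(1.5) = 652.40794
g₁ = m₃ / m₂^(3/2) = -987.07407 / 652.40794 ≈ -1.5130

-1.5130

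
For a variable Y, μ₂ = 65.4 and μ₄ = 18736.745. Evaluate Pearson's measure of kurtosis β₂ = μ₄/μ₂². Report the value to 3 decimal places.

μ₂² = 65.4² = 4277.16000
μ₄/μ₂² = 18736.745 / 4277.16000 = 4.38065
β₂ ≈ 4.381

4.381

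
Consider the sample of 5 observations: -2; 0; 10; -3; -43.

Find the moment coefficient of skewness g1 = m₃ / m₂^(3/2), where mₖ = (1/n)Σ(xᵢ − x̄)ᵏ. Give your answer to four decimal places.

x̄ = (-2 + 0 + 10 - 3 - 43) / 5 = -7.6000
deviations (xᵢ − x̄): 5.6000, 7.6000, 17.6000, 4.6000, -35.4000
Σ(xᵢ − x̄)² = 1673.2000 ⇒ m₂ = 1673.2000/5 = 334.64000
Σ(xᵢ − x̄)³ = -38198.1600 ⇒ m₃ = -38198.1600/5 = -7639.63200
m₂^(3/2) = 334.64000^(1.5) = 6121.62578
g1 = m₃ / m₂^(3/2) = -7639.63200 / 6121.62578 ≈ -1.2480

-1.2480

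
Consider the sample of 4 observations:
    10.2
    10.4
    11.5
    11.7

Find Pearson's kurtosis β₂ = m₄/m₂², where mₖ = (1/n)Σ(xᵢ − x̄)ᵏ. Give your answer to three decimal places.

x̄ = 10.9500
Σ(xᵢ − x̄)² = 1.7300 ⇒ m₂ = 0.43250
Σ(xᵢ − x̄)⁴ = 0.8158 ⇒ m₄ = 0.20396
m₂² = 0.18706
β₂ = m₄/m₂² = 0.20396 / 0.18706 ≈ 1.090

1.090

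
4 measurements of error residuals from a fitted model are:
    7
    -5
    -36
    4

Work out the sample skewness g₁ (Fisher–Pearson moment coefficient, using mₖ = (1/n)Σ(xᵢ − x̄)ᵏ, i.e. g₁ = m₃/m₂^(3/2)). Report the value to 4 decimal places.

x̄ = (7 - 5 - 36 + 4) / 4 = -7.5000
deviations (xᵢ − x̄): 14.5000, 2.5000, -28.5000, 11.5000
Σ(xᵢ − x̄)² = 1161.0000 ⇒ m₂ = 1161.0000/4 = 290.25000
Σ(xᵢ − x̄)³ = -18564.0000 ⇒ m₃ = -18564.0000/4 = -4641.00000
m₂^(3/2) = 290.25000^(1.5) = 4944.90944
g₁ = m₃ / m₂^(3/2) = -4641.00000 / 4944.90944 ≈ -0.9385

-0.9385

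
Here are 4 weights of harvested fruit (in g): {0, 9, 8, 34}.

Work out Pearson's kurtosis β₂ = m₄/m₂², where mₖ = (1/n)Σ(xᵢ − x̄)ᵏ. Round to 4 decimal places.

2.1823

x̄ = 12.7500
Σ(xᵢ − x̄)² = 650.7500 ⇒ m₂ = 162.68750
Σ(xᵢ − x̄)⁴ = 231042.0781 ⇒ m₄ = 57760.51953
m₂² = 26467.22266
β₂ = m₄/m₂² = 57760.51953 / 26467.22266 ≈ 2.1823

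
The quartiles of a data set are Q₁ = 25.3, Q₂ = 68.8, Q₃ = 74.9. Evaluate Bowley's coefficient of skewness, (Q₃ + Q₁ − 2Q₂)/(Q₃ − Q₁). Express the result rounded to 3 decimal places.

numerator: Q₃ + Q₁ − 2Q₂ = 74.9 + 25.3 − 2×68.8 = -37.4000
denominator: Q₃ − Q₁ = 74.9 − 25.3 = 49.6000
Bowley skewness = -37.4000 / 49.6000 ≈ -0.754

-0.754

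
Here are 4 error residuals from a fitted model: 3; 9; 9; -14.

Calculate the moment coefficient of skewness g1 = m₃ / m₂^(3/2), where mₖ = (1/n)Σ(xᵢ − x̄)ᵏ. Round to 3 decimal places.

x̄ = (3 + 9 + 9 - 14) / 4 = 1.7500
deviations (xᵢ − x̄): 1.2500, 7.2500, 7.2500, -15.7500
Σ(xᵢ − x̄)² = 354.7500 ⇒ m₂ = 354.7500/4 = 88.68750
Σ(xᵢ − x̄)³ = -3142.8750 ⇒ m₃ = -3142.8750/4 = -785.71875
m₂^(3/2) = 88.68750^(1.5) = 835.20603
g1 = m₃ / m₂^(3/2) = -785.71875 / 835.20603 ≈ -0.941

-0.941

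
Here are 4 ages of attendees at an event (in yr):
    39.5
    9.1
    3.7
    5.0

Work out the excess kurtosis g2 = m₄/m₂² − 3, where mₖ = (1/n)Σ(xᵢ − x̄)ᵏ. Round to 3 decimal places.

x̄ = 14.3250
Σ(xᵢ − x̄)² = 860.9275 ⇒ m₂ = 215.23188
Σ(xᵢ − x̄)⁴ = 422728.7787 ⇒ m₄ = 105682.19467
m₂² = 46324.76002
g2 = m₄/m₂² − 3 = 2.28133 − 3 ≈ -0.719

-0.719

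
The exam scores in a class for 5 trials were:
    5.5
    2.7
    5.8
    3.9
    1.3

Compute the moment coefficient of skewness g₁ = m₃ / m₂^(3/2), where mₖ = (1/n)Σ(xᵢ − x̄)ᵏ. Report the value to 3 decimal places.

-0.237

x̄ = (5.5 + 2.7 + 5.8 + 3.9 + 1.3) / 5 = 3.8400
deviations (xᵢ − x̄): 1.6600, -1.1400, 1.9600, 0.0600, -2.5400
Σ(xᵢ − x̄)² = 14.3520 ⇒ m₂ = 14.3520/5 = 2.87040
Σ(xᵢ − x̄)³ = -5.7646 ⇒ m₃ = -5.7646/5 = -1.15291
m₂^(3/2) = 2.87040^(1.5) = 4.86310
g₁ = m₃ / m₂^(3/2) = -1.15291 / 4.86310 ≈ -0.237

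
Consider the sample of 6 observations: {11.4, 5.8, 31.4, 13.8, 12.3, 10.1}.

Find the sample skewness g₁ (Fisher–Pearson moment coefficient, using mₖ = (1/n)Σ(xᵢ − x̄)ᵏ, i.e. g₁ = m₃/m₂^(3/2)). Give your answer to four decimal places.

x̄ = (11.4 + 5.8 + 31.4 + 13.8 + 12.3 + 10.1) / 6 = 14.1333
deviations (xᵢ − x̄): -2.7333, -8.3333, 17.2667, -0.3333, -1.8333, -4.0333
Σ(xᵢ − x̄)² = 394.7933 ⇒ m₂ = 394.7933/6 = 65.79889
Σ(xᵢ − x̄)³ = 4476.9084 ⇒ m₃ = 4476.9084/6 = 746.15141
m₂^(3/2) = 65.79889^(1.5) = 533.73765
g₁ = m₃ / m₂^(3/2) = 746.15141 / 533.73765 ≈ 1.3980

1.3980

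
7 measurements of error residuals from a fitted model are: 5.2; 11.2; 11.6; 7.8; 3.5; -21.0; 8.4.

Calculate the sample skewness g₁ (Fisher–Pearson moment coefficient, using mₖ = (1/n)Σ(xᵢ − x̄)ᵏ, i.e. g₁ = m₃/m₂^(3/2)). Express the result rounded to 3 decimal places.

-1.764

x̄ = (5.2 + 11.2 + 11.6 + 7.8 + 3.5 - 21.0 + 8.4) / 7 = 3.8143
deviations (xᵢ − x̄): 1.3857, 7.3857, 7.7857, 3.9857, -0.3143, -24.8143, 4.5857
Σ(xᵢ − x̄)² = 769.8486 ⇒ m₂ = 769.8486/7 = 109.97837
Σ(xᵢ − x̄)³ = -14242.1565 ⇒ m₃ = -14242.1565/7 = -2034.59379
m₂^(3/2) = 109.97837^(1.5) = 1153.34942
g₁ = m₃ / m₂^(3/2) = -2034.59379 / 1153.34942 ≈ -1.764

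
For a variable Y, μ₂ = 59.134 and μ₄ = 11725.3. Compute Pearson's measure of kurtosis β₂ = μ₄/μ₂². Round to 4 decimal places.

μ₂² = 59.134² = 3496.82996
μ₄/μ₂² = 11725.3 / 3496.82996 = 3.35312
β₂ ≈ 3.3531

3.3531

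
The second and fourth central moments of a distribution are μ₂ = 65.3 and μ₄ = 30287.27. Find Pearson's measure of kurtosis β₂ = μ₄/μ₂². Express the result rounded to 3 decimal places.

μ₂² = 65.3² = 4264.09000
μ₄/μ₂² = 30287.27 / 4264.09000 = 7.10287
β₂ ≈ 7.103

7.103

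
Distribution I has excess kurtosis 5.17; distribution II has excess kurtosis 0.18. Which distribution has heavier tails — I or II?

I

Higher excess kurtosis ⇒ heavier tails relative to the normal distribution.
5.17 vs 0.18: the larger is 5.17, so I has heavier tails.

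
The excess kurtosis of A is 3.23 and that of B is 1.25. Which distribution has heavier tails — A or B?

Higher excess kurtosis ⇒ heavier tails relative to the normal distribution.
3.23 vs 1.25: the larger is 3.23, so A has heavier tails.

A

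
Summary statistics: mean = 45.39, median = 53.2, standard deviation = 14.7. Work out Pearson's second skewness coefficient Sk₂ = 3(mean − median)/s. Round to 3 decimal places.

Sk₂ = 3(45.39 − 53.2) / 14.7 = 3 × -7.8100 / 14.7
    = -23.4300 / 14.7 ≈ -1.594

-1.594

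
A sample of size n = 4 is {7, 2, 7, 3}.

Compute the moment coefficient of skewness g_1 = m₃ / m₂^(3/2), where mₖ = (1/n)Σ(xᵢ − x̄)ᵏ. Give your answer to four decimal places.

x̄ = (7 + 2 + 7 + 3) / 4 = 4.7500
deviations (xᵢ − x̄): 2.2500, -2.7500, 2.2500, -1.7500
Σ(xᵢ − x̄)² = 20.7500 ⇒ m₂ = 20.7500/4 = 5.18750
Σ(xᵢ − x̄)³ = -3.3750 ⇒ m₃ = -3.3750/4 = -0.84375
m₂^(3/2) = 5.18750^(1.5) = 11.81509
g_1 = m₃ / m₂^(3/2) = -0.84375 / 11.81509 ≈ -0.0714

-0.0714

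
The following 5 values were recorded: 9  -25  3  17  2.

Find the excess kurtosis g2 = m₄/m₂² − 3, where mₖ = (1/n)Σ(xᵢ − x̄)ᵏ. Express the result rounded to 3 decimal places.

-0.318

x̄ = 1.2000
Σ(xᵢ − x̄)² = 1000.8000 ⇒ m₂ = 200.16000
Σ(xᵢ − x̄)⁴ = 537232.4160 ⇒ m₄ = 107446.48320
m₂² = 40064.02560
g2 = m₄/m₂² − 3 = 2.68187 − 3 ≈ -0.318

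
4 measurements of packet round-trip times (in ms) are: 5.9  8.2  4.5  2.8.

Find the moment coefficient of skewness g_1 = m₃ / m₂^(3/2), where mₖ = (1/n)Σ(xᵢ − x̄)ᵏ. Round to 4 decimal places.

0.1977

x̄ = (5.9 + 8.2 + 4.5 + 2.8) / 4 = 5.3500
deviations (xᵢ − x̄): 0.5500, 2.8500, -0.8500, -2.5500
Σ(xᵢ − x̄)² = 15.6500 ⇒ m₂ = 15.6500/4 = 3.91250
Σ(xᵢ − x̄)³ = 6.1200 ⇒ m₃ = 6.1200/4 = 1.53000
m₂^(3/2) = 3.91250^(1.5) = 7.73894
g_1 = m₃ / m₂^(3/2) = 1.53000 / 7.73894 ≈ 0.1977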